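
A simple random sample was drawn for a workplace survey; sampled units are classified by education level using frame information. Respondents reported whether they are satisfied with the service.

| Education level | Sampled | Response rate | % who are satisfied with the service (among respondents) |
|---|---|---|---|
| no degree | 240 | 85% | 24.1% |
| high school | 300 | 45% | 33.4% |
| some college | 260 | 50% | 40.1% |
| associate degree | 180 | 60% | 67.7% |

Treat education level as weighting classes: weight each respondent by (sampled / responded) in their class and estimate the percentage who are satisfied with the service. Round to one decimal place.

Each respondent's weight = sampled/responded in their class; summing within a class gives n_sampled, so:
  no degree: 240 × 24.1 = 5784
  high school: 300 × 33.4 = 10,020
  some college: 260 × 40.1 = 10,426
  associate degree: 180 × 67.7 = 12,186
Adjusted estimate = 38,416 / 980 = 39.2 → 39.2%.

39.2%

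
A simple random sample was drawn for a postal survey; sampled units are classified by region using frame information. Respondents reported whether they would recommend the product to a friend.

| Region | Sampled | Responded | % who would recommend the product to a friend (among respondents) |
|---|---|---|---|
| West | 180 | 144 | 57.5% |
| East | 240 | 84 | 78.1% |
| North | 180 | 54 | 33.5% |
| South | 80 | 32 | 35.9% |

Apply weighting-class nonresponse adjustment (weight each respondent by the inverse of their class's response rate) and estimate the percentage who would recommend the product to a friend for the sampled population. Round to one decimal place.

55.9%

Response rates by class: West 144/180 = 80%, East 84/240 = 35%, North 54/180 = 30%, South 32/80 = 40%.
With weight = n_sampled/n_responded per class, the weighted class total is n_sampled:
  West: 180 × 57.5 = 10,350
  East: 240 × 78.1 = 18,744
  North: 180 × 33.5 = 6030
  South: 80 × 35.9 = 2872
Adjusted estimate = 37,996 / 680 = 55.8765 → 55.9%.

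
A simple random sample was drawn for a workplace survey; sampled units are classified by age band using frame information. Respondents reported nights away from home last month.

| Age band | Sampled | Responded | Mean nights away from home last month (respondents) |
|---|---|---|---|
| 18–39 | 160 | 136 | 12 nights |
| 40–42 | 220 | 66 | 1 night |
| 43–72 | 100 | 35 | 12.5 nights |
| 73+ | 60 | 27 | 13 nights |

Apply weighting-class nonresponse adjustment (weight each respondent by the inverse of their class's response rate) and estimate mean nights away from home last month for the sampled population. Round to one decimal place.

Response rates by class: 18–39 136/160 = 85%, 40–42 66/220 = 30%, 43–72 35/100 = 35%, 73+ 27/60 = 45%.
Inverse-response-rate weighting restores each class to its sampled count, so class totals weight by n_sampled:
  18–39: 160 × 12 = 1920
  40–42: 220 × 1 = 220
  43–72: 100 × 12.5 = 1250
  73+: 60 × 13 = 780
Adjusted estimate = 4170 / 540 = 7.72222 → 7.7.

7.7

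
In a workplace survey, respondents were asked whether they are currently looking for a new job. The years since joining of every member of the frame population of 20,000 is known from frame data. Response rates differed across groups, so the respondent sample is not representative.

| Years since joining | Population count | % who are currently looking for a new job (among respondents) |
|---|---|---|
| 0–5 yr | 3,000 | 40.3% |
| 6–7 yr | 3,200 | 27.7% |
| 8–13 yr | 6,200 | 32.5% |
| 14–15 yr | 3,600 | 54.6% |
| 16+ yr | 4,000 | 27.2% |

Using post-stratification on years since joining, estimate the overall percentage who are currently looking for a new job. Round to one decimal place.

35.8%

Post-stratification weights by population share, not respondent share:
  0–5 yr: (3,000/20,000) × 40.3 = 6.045
  6–7 yr: (3,200/20,000) × 27.7 = 4.432
  8–13 yr: (6,200/20,000) × 32.5 = 10.075
  14–15 yr: (3,600/20,000) × 54.6 = 9.828
  16+ yr: (4,000/20,000) × 27.2 = 5.44
Post-stratified estimate = 35.82 → 35.8%.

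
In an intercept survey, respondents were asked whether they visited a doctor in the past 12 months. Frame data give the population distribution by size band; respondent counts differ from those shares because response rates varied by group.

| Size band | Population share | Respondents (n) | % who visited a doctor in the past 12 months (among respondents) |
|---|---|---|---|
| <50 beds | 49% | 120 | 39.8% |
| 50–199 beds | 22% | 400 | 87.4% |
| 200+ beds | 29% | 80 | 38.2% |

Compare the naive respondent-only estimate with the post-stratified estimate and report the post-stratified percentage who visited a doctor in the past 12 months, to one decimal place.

Unadjusted (pooled respondent) estimate weights by respondent counts:
  (120/600)×39.8 + (400/600)×87.4 + (80/600)×38.2 = 71.32%
Post-stratified estimate weights by population shares:
  0.49×39.8 + 0.22×87.4 + 0.29×38.2 = 49.808%

49.8%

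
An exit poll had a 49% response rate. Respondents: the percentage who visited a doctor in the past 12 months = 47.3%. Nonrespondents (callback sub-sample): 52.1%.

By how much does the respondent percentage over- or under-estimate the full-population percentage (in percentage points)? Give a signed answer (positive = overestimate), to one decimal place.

Nonresponse fraction = 1 − 0.49 = 0.51.
Bias = (nonresponse fraction) × (respondent percentage − nonrespondent percentage)
     = 0.51 × (47.3 − 52.1) = 0.51 × -4.8 = -2.448.

-2.4 percentage points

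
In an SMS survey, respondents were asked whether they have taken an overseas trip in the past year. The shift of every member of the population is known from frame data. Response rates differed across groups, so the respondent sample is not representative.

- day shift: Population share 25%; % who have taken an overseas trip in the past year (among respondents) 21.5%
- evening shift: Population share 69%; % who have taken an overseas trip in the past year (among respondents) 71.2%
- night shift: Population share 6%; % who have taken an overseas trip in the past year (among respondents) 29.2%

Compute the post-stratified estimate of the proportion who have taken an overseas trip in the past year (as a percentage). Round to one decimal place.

Each cell contributes population-share × respondent value:
  day shift: 0.25 × 21.5 = 5.375
  evening shift: 0.69 × 71.2 = 49.128
  night shift: 0.06 × 29.2 = 1.752
Post-stratified estimate = 56.255 → 56.3%.

56.3%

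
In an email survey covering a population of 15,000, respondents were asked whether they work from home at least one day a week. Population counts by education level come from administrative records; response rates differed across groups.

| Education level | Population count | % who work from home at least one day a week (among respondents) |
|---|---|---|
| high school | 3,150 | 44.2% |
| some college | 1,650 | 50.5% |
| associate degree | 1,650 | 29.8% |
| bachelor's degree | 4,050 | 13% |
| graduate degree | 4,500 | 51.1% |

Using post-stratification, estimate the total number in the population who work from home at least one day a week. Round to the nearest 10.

5,540

Apply each group's respondent rate to its population count:
  high school: 3,150 × 44.2% = 1392.3
  some college: 1,650 × 50.5% = 833.25
  associate degree: 1,650 × 29.8% = 491.7
  bachelor's degree: 4,050 × 13% = 526.5
  graduate degree: 4,500 × 51.1% = 2299.5
Estimated total = 5543.25 → 5,540.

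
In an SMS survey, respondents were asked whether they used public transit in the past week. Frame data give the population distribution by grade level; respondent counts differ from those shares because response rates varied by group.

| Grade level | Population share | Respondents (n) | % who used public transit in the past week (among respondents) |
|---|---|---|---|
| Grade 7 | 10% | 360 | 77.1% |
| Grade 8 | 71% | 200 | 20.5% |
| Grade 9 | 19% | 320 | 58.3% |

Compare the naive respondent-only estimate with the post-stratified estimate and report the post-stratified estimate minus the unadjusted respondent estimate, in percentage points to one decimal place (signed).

Without adjustment, the pooled respondent share is:
  (360/880)×77.1 + (200/880)×20.5 + (320/880)×58.3 = 57.4%
Reweighting by population grade level shares:
  0.1×77.1 + 0.71×20.5 + 0.19×58.3 = 33.342%
Difference = 33.342 − 57.4 = -24.058 pp.

-24.1 percentage points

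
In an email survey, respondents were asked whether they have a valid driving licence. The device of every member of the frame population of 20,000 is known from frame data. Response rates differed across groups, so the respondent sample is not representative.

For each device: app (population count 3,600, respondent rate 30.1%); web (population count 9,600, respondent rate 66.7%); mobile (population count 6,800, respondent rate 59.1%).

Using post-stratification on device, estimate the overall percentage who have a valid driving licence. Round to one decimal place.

Reweight to the known device distribution:
  app: (3,600/20,000) × 30.1 = 5.418
  web: (9,600/20,000) × 66.7 = 32.016
  mobile: (6,800/20,000) × 59.1 = 20.094
Post-stratified estimate = 57.528 → 57.5%.

57.5%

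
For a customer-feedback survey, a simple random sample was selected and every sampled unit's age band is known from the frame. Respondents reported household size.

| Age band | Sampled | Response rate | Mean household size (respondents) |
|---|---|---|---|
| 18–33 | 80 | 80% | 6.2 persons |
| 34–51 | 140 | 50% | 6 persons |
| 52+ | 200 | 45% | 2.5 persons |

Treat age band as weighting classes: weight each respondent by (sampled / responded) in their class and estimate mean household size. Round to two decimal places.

4.37

Weighting each respondent by the inverse class response rate inflates each class back to its sampled size, so the class weight is n_sampled:
  18–33: 80 × 6.2 = 496
  34–51: 140 × 6 = 840
  52+: 200 × 2.5 = 500
Adjusted estimate = 1836 / 420 = 4.37143 → 4.37.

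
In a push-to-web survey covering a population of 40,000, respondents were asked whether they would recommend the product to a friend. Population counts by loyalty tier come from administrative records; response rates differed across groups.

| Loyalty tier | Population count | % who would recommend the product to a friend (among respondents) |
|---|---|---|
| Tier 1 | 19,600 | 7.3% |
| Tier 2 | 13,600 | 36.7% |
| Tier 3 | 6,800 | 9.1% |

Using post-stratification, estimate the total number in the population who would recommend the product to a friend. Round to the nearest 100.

7,000

Estimated count per cell = population count × respondent percentage:
  Tier 1: 19,600 × 7.3% = 1430.8
  Tier 2: 13,600 × 36.7% = 4991.2
  Tier 3: 6,800 × 9.1% = 618.8
Estimated total = 7040.8 → 7,000.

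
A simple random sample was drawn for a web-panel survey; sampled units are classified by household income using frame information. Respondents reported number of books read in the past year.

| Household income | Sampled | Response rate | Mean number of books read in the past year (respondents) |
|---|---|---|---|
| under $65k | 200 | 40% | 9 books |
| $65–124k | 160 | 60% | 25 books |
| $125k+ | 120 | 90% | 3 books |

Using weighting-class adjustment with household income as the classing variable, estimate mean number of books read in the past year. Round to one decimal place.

With weight = n_sampled/n_responded per class, the weighted class total is n_sampled:
  under $65k: 200 × 9 = 1800
  $65–124k: 160 × 25 = 4000
  $125k+: 120 × 3 = 360
Adjusted estimate = 6160 / 480 = 12.8333 → 12.8.

12.8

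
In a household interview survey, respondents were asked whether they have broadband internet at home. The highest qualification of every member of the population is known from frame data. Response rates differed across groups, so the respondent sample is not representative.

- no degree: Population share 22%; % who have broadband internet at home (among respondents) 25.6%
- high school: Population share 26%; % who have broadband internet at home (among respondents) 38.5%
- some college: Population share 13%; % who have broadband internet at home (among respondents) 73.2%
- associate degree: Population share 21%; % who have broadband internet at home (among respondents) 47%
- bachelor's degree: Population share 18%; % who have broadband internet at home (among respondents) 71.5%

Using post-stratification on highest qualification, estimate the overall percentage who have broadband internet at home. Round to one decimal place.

47.9%

Weight each group's respondent value by its population share:
  no degree: 0.22 × 25.6 = 5.632
  high school: 0.26 × 38.5 = 10.01
  some college: 0.13 × 73.2 = 9.516
  associate degree: 0.21 × 47 = 9.87
  bachelor's degree: 0.18 × 71.5 = 12.87
Post-stratified estimate = 47.898 → 47.9%.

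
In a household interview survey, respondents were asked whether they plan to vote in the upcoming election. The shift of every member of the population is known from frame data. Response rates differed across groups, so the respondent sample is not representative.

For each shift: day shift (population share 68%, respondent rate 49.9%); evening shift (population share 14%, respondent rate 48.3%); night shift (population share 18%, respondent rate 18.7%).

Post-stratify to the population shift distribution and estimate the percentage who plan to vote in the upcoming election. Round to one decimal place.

Each cell contributes population-share × respondent value:
  day shift: 0.68 × 49.9 = 33.932
  evening shift: 0.14 × 48.3 = 6.762
  night shift: 0.18 × 18.7 = 3.366
Post-stratified estimate = 44.06 → 44.1%.

44.1%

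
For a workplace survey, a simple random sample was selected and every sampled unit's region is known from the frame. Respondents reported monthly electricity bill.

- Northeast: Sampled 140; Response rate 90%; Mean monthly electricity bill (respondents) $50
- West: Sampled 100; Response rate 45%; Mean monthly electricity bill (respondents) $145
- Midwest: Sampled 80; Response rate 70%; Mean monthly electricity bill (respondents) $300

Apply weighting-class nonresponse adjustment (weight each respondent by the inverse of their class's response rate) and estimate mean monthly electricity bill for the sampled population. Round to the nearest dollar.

$142

Weighting each respondent by the inverse class response rate inflates each class back to its sampled size, so the class weight is n_sampled:
  Northeast: 140 × 50 = 7000
  West: 100 × 145 = 14,500
  Midwest: 80 × 300 = 24,000
Adjusted estimate = 45,500 / 320 = 142.188 → $142.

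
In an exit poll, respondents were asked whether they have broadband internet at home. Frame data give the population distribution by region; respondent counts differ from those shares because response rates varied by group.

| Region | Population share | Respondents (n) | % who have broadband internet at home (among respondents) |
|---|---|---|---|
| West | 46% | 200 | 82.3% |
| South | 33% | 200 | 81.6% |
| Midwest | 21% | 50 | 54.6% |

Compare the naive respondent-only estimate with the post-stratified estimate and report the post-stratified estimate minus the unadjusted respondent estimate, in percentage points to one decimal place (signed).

Without adjustment, the pooled respondent share is:
  (200/450)×82.3 + (200/450)×81.6 + (50/450)×54.6 = 78.9111%
Post-stratifying to population shares instead:
  0.46×82.3 + 0.33×81.6 + 0.21×54.6 = 76.252%
Difference = 76.252 − 78.9111 = -2.6591 pp.

-2.7 percentage points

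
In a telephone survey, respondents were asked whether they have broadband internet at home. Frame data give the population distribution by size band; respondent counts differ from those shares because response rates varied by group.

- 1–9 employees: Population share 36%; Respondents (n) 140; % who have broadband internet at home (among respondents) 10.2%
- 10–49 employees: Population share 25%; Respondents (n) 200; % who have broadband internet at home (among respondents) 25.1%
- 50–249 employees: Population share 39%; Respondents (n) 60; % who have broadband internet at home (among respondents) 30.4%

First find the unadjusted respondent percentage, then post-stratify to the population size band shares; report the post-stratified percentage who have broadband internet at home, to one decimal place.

21.8%

Without adjustment, the pooled respondent share is:
  (140/400)×10.2 + (200/400)×25.1 + (60/400)×30.4 = 20.68%
Reweighting by population size band shares:
  0.36×10.2 + 0.25×25.1 + 0.39×30.4 = 21.803%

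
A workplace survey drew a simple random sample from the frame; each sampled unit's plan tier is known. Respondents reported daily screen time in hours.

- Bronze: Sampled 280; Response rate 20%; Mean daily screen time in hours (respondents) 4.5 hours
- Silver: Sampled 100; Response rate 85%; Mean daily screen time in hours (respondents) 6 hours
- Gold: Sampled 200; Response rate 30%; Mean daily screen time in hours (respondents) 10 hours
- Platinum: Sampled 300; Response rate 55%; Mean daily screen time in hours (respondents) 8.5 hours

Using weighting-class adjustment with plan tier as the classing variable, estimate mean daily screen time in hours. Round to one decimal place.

Inverse-response-rate weighting restores each class to its sampled count, so class totals weight by n_sampled:
  Bronze: 280 × 4.5 = 1260
  Silver: 100 × 6 = 600
  Gold: 200 × 10 = 2000
  Platinum: 300 × 8.5 = 2550
Adjusted estimate = 6410 / 880 = 7.28409 → 7.3.

7.3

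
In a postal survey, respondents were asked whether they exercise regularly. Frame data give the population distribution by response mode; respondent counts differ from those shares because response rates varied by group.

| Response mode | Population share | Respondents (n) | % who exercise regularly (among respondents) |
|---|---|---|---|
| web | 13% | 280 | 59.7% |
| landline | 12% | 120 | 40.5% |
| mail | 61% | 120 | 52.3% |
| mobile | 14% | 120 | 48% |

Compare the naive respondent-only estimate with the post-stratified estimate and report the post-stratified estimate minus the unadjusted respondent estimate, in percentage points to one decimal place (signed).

-1.3 percentage points

Naive respondent-only estimate (weights = respondent counts):
  (280/640)×59.7 + (120/640)×40.5 + (120/640)×52.3 + (120/640)×48 = 52.5187%
Reweighting by population response mode shares:
  0.13×59.7 + 0.12×40.5 + 0.61×52.3 + 0.14×48 = 51.244%
Difference = 51.244 − 52.5187 = -1.2747 pp.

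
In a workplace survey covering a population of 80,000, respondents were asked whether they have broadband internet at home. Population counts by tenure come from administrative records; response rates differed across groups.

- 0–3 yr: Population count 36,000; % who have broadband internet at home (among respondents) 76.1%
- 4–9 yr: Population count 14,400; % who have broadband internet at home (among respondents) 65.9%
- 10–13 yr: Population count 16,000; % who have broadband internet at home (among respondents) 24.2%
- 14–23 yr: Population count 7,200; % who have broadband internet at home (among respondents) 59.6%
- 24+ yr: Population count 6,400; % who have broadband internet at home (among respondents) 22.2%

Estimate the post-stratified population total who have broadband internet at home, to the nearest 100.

Each cell contributes its population count × the respondent rate:
  0–3 yr: 36,000 × 76.1% = 27,396
  4–9 yr: 14,400 × 65.9% = 9489.6
  10–13 yr: 16,000 × 24.2% = 3872
  14–23 yr: 7,200 × 59.6% = 4291.2
  24+ yr: 6,400 × 22.2% = 1420.8
Estimated total = 46469.6 → 46,500.

46,500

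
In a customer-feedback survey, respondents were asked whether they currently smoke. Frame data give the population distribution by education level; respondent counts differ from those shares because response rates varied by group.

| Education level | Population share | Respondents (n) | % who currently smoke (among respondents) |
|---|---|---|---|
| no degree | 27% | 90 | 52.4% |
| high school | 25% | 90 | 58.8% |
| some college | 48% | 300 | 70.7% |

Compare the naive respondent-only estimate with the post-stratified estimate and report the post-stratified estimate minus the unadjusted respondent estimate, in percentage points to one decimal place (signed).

Unadjusted (pooled respondent) estimate weights by respondent counts:
  (90/480)×52.4 + (90/480)×58.8 + (300/480)×70.7 = 65.0375%
Post-stratifying to population shares instead:
  0.27×52.4 + 0.25×58.8 + 0.48×70.7 = 62.784%
Difference = 62.784 − 65.0375 = -2.2535 pp.

-2.3 percentage points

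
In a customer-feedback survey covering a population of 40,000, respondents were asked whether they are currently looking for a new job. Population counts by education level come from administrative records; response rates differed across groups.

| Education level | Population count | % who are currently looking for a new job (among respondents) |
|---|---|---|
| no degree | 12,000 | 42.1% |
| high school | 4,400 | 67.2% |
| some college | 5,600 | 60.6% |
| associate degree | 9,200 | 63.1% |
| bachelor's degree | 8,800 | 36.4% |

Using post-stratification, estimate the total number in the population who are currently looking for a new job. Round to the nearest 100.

20,400

Apply each group's respondent rate to its population count:
  no degree: 12,000 × 42.1% = 5052
  high school: 4,400 × 67.2% = 2956.8
  some college: 5,600 × 60.6% = 3393.6
  associate degree: 9,200 × 63.1% = 5805.2
  bachelor's degree: 8,800 × 36.4% = 3203.2
Estimated total = 20410.8 → 20,400.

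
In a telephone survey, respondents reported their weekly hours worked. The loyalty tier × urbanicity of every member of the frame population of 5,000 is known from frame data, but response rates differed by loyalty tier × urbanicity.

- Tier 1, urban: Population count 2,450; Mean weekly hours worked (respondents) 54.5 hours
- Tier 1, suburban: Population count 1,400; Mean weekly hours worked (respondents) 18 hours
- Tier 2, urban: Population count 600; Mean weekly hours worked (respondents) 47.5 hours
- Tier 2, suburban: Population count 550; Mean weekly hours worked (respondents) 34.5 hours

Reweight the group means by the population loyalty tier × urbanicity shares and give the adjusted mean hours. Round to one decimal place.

Weight each group's respondent value by its population share:
  Tier 1, urban: (2,450/5,000) × 54.5 = 26.705
  Tier 1, suburban: (1,400/5,000) × 18 = 5.04
  Tier 2, urban: (600/5,000) × 47.5 = 5.7
  Tier 2, suburban: (550/5,000) × 34.5 = 3.795
Post-stratified estimate = 41.24 → 41.2.

41.2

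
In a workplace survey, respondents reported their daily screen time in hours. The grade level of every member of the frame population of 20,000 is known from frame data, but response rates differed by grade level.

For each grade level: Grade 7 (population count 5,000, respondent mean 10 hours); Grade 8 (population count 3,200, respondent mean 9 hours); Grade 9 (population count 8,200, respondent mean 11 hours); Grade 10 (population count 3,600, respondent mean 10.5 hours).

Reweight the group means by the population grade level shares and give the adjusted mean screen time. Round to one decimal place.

10.3

Each cell contributes population-share × respondent value:
  Grade 7: (5,000/20,000) × 10 = 2.5
  Grade 8: (3,200/20,000) × 9 = 1.44
  Grade 9: (8,200/20,000) × 11 = 4.51
  Grade 10: (3,600/20,000) × 10.5 = 1.89
Post-stratified estimate = 10.34 → 10.3.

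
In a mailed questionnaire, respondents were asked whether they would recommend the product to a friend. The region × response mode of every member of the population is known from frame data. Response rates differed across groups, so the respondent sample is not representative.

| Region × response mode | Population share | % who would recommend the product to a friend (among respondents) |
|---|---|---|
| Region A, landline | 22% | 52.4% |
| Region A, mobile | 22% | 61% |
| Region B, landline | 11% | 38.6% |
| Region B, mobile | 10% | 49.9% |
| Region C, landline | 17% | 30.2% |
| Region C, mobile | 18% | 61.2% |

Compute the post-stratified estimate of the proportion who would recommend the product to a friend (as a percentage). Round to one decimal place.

Each cell contributes population-share × respondent value:
  Region A, landline: 0.22 × 52.4 = 11.528
  Region A, mobile: 0.22 × 61 = 13.42
  Region B, landline: 0.11 × 38.6 = 4.246
  Region B, mobile: 0.1 × 49.9 = 4.99
  Region C, landline: 0.17 × 30.2 = 5.134
  Region C, mobile: 0.18 × 61.2 = 11.016
Post-stratified estimate = 50.334 → 50.3%.

50.3%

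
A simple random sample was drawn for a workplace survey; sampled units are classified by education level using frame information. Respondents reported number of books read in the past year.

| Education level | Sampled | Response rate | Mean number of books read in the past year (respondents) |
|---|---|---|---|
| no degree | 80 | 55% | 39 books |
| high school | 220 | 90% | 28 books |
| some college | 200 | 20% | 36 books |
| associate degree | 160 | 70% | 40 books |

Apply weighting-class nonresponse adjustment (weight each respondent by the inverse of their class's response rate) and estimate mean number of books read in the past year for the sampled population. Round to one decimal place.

34.7

With weight = n_sampled/n_responded per class, the weighted class total is n_sampled:
  no degree: 80 × 39 = 3120
  high school: 220 × 28 = 6160
  some college: 200 × 36 = 7200
  associate degree: 160 × 40 = 6400
Adjusted estimate = 22,880 / 660 = 34.6667 → 34.7.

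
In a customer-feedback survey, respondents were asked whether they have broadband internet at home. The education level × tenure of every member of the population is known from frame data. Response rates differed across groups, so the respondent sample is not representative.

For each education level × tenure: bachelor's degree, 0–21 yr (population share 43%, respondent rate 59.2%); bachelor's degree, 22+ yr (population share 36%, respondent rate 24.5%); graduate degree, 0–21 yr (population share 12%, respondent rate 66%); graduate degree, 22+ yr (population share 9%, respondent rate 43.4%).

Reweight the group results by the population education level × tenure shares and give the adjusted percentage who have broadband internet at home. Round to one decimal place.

Weight each group's respondent value by its population share:
  bachelor's degree, 0–21 yr: 0.43 × 59.2 = 25.456
  bachelor's degree, 22+ yr: 0.36 × 24.5 = 8.82
  graduate degree, 0–21 yr: 0.12 × 66 = 7.92
  graduate degree, 22+ yr: 0.09 × 43.4 = 3.906
Post-stratified estimate = 46.102 → 46.1%.

46.1%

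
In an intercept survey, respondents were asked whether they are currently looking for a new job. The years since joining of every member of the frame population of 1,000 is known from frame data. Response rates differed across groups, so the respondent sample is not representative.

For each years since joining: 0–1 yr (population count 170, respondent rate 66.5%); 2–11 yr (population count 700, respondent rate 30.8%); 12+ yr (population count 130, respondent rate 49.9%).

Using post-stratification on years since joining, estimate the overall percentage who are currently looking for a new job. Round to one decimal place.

Each cell contributes population-share × respondent value:
  0–1 yr: (170/1,000) × 66.5 = 11.305
  2–11 yr: (700/1,000) × 30.8 = 21.56
  12+ yr: (130/1,000) × 49.9 = 6.487
Post-stratified estimate = 39.352 → 39.4%.

39.4%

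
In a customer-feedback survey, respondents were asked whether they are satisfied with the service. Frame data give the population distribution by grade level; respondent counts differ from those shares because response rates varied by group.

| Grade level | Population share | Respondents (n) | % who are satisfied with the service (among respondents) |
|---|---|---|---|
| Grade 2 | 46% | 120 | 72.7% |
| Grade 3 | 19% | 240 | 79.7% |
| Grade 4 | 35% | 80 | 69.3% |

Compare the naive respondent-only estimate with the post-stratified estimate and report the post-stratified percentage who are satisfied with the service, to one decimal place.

72.8%

Unadjusted (pooled respondent) estimate weights by respondent counts:
  (120/440)×72.7 + (240/440)×79.7 + (80/440)×69.3 = 75.9%
Post-stratified estimate weights by population shares:
  0.46×72.7 + 0.19×79.7 + 0.35×69.3 = 72.84%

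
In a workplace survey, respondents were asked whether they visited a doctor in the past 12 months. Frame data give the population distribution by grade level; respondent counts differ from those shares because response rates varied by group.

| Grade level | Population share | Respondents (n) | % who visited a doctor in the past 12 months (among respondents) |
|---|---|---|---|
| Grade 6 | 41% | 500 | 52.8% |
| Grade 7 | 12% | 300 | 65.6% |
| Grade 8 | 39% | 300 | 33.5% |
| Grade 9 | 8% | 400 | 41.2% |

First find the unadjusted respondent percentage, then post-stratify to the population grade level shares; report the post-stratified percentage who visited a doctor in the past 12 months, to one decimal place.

45.9%

Unadjusted (pooled respondent) estimate weights by respondent counts:
  (500/1500)×52.8 + (300/1500)×65.6 + (300/1500)×33.5 + (400/1500)×41.2 = 48.4067%
Post-stratified estimate weights by population shares:
  0.41×52.8 + 0.12×65.6 + 0.39×33.5 + 0.08×41.2 = 45.881%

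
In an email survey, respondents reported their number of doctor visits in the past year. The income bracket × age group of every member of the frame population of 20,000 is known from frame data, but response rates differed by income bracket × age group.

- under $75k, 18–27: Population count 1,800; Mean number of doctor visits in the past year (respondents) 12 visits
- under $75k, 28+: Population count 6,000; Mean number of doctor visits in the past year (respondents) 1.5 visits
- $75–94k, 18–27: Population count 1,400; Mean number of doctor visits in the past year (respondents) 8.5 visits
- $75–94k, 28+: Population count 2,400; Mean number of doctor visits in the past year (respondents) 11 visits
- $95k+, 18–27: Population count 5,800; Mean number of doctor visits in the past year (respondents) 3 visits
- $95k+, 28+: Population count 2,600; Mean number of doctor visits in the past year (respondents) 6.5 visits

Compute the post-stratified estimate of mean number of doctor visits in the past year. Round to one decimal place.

5.2

Each cell contributes population-share × respondent value:
  under $75k, 18–27: (1,800/20,000) × 12 = 1.08
  under $75k, 28+: (6,000/20,000) × 1.5 = 0.45
  $75–94k, 18–27: (1,400/20,000) × 8.5 = 0.595
  $75–94k, 28+: (2,400/20,000) × 11 = 1.32
  $95k+, 18–27: (5,800/20,000) × 3 = 0.87
  $95k+, 28+: (2,600/20,000) × 6.5 = 0.845
Post-stratified estimate = 5.16 → 5.2.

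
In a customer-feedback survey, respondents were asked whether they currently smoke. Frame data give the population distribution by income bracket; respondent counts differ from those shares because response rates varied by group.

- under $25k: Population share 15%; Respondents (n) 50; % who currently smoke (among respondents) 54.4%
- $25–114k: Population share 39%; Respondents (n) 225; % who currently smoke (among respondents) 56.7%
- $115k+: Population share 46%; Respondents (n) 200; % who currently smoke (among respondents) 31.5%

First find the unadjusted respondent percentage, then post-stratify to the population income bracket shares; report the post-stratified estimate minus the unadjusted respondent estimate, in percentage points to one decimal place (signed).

-1.1 percentage points

Unadjusted (pooled respondent) estimate weights by respondent counts:
  (50/475)×54.4 + (225/475)×56.7 + (200/475)×31.5 = 45.8474%
Reweighting by population income bracket shares:
  0.15×54.4 + 0.39×56.7 + 0.46×31.5 = 44.763%
Difference = 44.763 − 45.8474 = -1.0844 pp.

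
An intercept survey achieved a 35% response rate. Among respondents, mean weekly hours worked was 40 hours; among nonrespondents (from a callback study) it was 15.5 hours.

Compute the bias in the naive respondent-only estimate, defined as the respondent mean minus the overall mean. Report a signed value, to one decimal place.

Nonresponse fraction = 1 − 0.35 = 0.65.
Bias = (nonresponse fraction) × (respondent mean − nonrespondent mean)
     = 0.65 × (40 − 15.5) = 0.65 × 24.5 = 15.925.

+15.9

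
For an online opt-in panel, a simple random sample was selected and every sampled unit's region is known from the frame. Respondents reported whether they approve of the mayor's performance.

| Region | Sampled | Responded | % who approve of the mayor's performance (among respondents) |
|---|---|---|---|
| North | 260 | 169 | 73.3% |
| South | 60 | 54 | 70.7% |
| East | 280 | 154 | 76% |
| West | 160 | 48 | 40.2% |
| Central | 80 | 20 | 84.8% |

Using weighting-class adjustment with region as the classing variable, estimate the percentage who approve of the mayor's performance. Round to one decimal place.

Class response rates: North 169/260 = 65%, South 54/60 = 90%, East 154/280 = 55%, West 48/160 = 30%, Central 20/80 = 25%.
Inverse-response-rate weighting restores each class to its sampled count, so class totals weight by n_sampled:
  North: 260 × 73.3 = 19,058
  South: 60 × 70.7 = 4242
  East: 280 × 76 = 21,280
  West: 160 × 40.2 = 6432
  Central: 80 × 84.8 = 6784
Adjusted estimate = 57,796 / 840 = 68.8048 → 68.8%.

68.8%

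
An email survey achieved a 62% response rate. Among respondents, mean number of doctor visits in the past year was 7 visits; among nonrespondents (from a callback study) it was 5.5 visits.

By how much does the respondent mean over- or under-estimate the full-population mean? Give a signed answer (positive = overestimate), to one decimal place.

Nonresponse fraction = 1 − 0.62 = 0.38.
Bias = (nonresponse fraction) × (respondent mean − nonrespondent mean)
     = 0.38 × (7 − 5.5) = 0.38 × 1.5 = 0.57.

+0.6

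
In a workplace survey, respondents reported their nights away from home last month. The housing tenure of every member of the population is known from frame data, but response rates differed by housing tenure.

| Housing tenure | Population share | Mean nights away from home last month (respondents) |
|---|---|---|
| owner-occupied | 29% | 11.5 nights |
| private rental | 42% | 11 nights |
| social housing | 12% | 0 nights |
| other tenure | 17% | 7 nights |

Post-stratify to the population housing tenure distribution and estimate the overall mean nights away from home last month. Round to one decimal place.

Weight each group's respondent value by its population share:
  owner-occupied: 0.29 × 11.5 = 3.335
  private rental: 0.42 × 11 = 4.62
  social housing: 0.12 × 0 = 0
  other tenure: 0.17 × 7 = 1.19
Post-stratified estimate = 9.145 → 9.1.

9.1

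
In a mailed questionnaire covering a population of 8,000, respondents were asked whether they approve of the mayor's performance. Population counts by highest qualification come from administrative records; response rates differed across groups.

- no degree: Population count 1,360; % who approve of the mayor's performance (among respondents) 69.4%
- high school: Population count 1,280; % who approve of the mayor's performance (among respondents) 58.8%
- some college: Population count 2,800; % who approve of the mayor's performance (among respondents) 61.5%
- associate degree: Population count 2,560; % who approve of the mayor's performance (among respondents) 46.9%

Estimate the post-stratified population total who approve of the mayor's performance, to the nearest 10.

Estimated count per cell = population count × respondent percentage:
  no degree: 1,360 × 69.4% = 943.84
  high school: 1,280 × 58.8% = 752.64
  some college: 2,800 × 61.5% = 1722
  associate degree: 2,560 × 46.9% = 1200.64
Estimated total = 4619.12 → 4,620.

4,620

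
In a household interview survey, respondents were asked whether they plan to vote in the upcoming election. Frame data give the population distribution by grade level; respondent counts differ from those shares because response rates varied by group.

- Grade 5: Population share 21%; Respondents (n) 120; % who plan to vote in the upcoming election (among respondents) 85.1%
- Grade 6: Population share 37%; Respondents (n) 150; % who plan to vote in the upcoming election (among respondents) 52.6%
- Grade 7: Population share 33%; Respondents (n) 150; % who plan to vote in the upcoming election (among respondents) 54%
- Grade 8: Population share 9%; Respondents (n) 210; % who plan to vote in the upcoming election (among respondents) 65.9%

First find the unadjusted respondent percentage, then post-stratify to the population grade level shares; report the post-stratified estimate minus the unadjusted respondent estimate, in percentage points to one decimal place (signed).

Without adjustment, the pooled respondent share is:
  (120/630)×85.1 + (150/630)×52.6 + (150/630)×54 + (210/630)×65.9 = 63.5571%
Post-stratifying to population shares instead:
  0.21×85.1 + 0.37×52.6 + 0.33×54 + 0.09×65.9 = 61.084%
Difference = 61.084 − 63.5571 = -2.4731 pp.

-2.5 percentage points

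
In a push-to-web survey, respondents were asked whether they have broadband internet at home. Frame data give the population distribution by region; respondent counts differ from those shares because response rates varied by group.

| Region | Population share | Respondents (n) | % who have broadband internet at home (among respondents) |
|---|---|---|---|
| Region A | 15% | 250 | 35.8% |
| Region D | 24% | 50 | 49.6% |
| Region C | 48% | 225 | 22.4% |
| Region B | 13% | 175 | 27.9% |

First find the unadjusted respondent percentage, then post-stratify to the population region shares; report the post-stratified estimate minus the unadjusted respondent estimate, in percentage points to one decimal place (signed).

+1.1 percentage points

Naive respondent-only estimate (weights = respondent counts):
  (250/700)×35.8 + (50/700)×49.6 + (225/700)×22.4 + (175/700)×27.9 = 30.5036%
Reweighting by population region shares:
  0.15×35.8 + 0.24×49.6 + 0.48×22.4 + 0.13×27.9 = 31.653%
Difference = 31.653 − 30.5036 = 1.1494 pp.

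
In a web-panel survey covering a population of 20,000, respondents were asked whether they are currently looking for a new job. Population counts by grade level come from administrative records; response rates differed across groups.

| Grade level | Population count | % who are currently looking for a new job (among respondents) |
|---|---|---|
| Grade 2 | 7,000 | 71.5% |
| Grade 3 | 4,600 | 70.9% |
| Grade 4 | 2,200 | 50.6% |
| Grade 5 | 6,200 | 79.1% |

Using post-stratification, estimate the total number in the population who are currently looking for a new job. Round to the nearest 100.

14,300

Apply each group's respondent rate to its population count:
  Grade 2: 7,000 × 71.5% = 5005
  Grade 3: 4,600 × 70.9% = 3261.4
  Grade 4: 2,200 × 50.6% = 1113.2
  Grade 5: 6,200 × 79.1% = 4904.2
Estimated total = 14283.8 → 14,300.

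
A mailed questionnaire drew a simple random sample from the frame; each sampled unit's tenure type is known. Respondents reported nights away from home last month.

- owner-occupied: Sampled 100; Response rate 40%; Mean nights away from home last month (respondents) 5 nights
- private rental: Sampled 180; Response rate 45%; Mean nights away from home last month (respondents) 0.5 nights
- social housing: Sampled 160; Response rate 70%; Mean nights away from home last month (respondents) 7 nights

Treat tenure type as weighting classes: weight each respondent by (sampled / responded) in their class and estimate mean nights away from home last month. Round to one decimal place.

Weighting each respondent by the inverse class response rate inflates each class back to its sampled size, so the class weight is n_sampled:
  owner-occupied: 100 × 5 = 500
  private rental: 180 × 0.5 = 90
  social housing: 160 × 7 = 1120
Adjusted estimate = 1710 / 440 = 3.88636 → 3.9.

3.9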